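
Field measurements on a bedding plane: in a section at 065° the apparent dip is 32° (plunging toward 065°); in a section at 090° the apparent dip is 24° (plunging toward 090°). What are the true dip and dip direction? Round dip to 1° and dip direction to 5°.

Represent each trace as a vector plunging at its apparent dip toward its trend (east-north-up frame): v₁ = (0.769, 0.358, -0.530), v₂ = (0.914, 0.000, -0.407).
n = v₁ × v₂ = (0.146, 0.171, 0.327) (taken with n_z > 0).
tan δ = √(n_x²+n_y²)/n_z = 0.225/0.327, so δ = 34.5°.
Dip direction = azimuth of (n_x, n_y) = atan2(0.146, 0.171) = 40°.

true dip 35°, dip direction 040°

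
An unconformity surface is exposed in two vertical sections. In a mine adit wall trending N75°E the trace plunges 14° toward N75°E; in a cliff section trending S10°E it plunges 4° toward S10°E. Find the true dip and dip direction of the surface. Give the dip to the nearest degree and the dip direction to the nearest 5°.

true dip 15°, dip direction 095°

Represent each trace as a vector plunging at its apparent dip toward its trend (east-north-up frame): v₁ = (0.937, 0.251, -0.242), v₂ = (0.173, -0.982, -0.070).
n = v₁ × v₂ = (0.255, -0.023, 0.964) (taken with n_z > 0).
tan δ = √(n_x²+n_y²)/n_z = 0.256/0.964, so δ = 14.9°.
Dip direction = atan2(0.255, -0.023) = 95° (azimuth of n's horizontal projection).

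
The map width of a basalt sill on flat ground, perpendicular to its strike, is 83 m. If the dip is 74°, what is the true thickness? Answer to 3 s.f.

True thickness t = w · sin(dip) = 83 × sin 74°
t = 83 × 0.9613 = 79.785 m

79.8 m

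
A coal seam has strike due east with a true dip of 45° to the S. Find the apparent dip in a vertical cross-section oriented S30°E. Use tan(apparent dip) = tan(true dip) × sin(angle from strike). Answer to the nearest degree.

41°

Angle between strike (due east) and section (S30°E): β = 60°.
tan α = tan 45° × sin 60° = 1.0000 × 0.8660 = 0.8660
apparent dip = arctan 0.8660 = 40.89°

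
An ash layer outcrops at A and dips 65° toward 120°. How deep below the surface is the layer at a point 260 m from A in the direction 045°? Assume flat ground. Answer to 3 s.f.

The hole lies 75° from the dip direction, so the down-dip offset is 260 × cos 75° = 67.29 m.
Depth = down-dip offset × tan(dip) = 67.29 × tan 65° = 67.29 × 2.1445
Depth = 144.31 m

144 m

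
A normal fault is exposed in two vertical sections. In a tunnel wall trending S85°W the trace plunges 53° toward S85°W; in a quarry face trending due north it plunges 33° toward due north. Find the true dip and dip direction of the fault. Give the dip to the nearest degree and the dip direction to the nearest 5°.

Each apparent-dip line lies in the plane. As unit vectors (x east, y north, z up), v₁ plunges 53°→S85°W and v₂ plunges 33°→due north.
Cross product v₁ × v₂ gives the pole to the plane: n ∝ (-0.698, 0.327, 0.503).
Dip δ = arctan(|n_h|/n_z) = arctan(0.771/0.503) = 56.9°.
The horizontal component of n points toward azimuth atan2(n_x, n_y) = 295°, the dip direction.

true dip 57°, dip direction 295°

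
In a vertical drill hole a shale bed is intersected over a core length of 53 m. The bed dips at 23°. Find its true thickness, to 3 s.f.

True thickness t = h · cos(dip) = 53 × cos 23°
t = 53 × 0.9205 = 48.787 m

48.8 m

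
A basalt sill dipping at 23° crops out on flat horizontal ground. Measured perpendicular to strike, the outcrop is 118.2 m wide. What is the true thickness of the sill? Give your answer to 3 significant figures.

46.2 m

True thickness t = w · sin(dip) = 118.2 × sin 23°
t = 118.2 × 0.3907 = 46.184 m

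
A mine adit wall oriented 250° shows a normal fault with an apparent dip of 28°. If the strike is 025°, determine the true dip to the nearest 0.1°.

The section is 45° from the strike.
tan δ = tan α / sin β = tan 28° / sin 45° = 0.5317 / 0.7071 = 0.7520
true dip = arctan 0.7520 = 36.94°

36.9°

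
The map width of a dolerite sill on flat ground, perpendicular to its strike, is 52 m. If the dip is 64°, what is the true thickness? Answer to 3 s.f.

46.7 m

True thickness t = w · sin(dip) = 52 × sin 64°
t = 52 × 0.8988 = 46.737 m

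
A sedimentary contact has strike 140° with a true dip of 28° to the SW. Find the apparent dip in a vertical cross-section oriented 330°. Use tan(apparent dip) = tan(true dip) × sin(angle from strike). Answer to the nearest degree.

5°

The section lies 10° from the strike.
tan α = tan 28° × sin 10° = 0.5317 × 0.1736 = 0.0923
apparent dip = arctan 0.0923 = 5.28°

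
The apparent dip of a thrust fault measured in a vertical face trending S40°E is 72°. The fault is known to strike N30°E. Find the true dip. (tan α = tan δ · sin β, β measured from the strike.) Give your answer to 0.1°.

β = acute angle between strike N30°E and section S40°E = 70°.
tan(true dip) = tan 72° / sin 70° = 3.2752
true dip = arctan 3.2752 = 73.02°

73.0°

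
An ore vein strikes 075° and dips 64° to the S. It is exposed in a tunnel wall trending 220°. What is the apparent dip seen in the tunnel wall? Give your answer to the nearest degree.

50°

The section lies 35° from the strike.
tan(apparent dip) = tan 64° · sin 35° = 1.1760
α = arctan(1.1760) = 49.62°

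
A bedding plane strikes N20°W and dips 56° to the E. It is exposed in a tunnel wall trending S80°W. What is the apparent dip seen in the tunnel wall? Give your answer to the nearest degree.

Angle between strike (N20°W) and section (S80°W): β = 80°.
tan(apparent dip) = tan 56° · sin 80° = 1.4600
α = arctan(1.4600) = 55.59°

56°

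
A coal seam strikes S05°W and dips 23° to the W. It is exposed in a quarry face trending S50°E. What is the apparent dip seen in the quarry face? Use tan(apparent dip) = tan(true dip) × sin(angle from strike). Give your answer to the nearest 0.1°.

The section lies 55° from the strike.
tan α = tan 23° × sin 55° = 0.4245 × 0.8192 = 0.3477
α = arctan(0.3477) = 19.17°

19.2°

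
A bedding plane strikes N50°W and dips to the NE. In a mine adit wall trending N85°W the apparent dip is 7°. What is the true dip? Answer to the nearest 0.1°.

12.1°

β = acute angle between strike N50°W and section N85°W = 35°.
tan δ = tan α / sin β = tan 7° / sin 35° = 0.1228 / 0.5736 = 0.2141
true dip = arctan 0.2141 = 12.08°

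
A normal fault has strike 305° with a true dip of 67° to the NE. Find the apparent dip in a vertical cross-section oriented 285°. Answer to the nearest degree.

The section lies 20° from the strike.
tan(apparent dip) = tan 67° · sin 20° = 0.8057
apparent dip = arctan 0.8057 = 38.86°

39°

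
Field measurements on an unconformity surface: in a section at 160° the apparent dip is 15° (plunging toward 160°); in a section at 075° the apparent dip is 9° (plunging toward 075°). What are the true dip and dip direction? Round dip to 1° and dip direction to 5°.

Each apparent-dip line lies in the plane. As unit vectors (x east, y north, z up), v₁ plunges 15°→160° and v₂ plunges 9°→075°.
The plane normal is n = v₁ × v₂ ∝ (0.208, -0.195, 0.950).
tan δ = √(n_x²+n_y²)/n_z = 0.285/0.950, so δ = 16.7°.
The horizontal component of n points toward azimuth atan2(n_x, n_y) = 133°, the dip direction.

true dip 17°, dip direction 135°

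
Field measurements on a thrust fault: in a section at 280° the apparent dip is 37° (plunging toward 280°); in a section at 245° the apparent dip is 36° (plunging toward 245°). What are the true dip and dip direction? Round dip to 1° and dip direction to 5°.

true dip 38°, dip direction 265°

The two traces are lines in the plane: v₁ = (sin 280°·cos 37°, cos 280°·cos 37°, −sin 37°), v₂ = (sin 245°·cos 36°, cos 245°·cos 36°, −sin 36°).
The plane normal is n = v₁ × v₂ ∝ (-0.287, -0.021, 0.371).
True dip = arccos(n_z / |n|) = arccos(0.7895) = 37.9°.
Dip direction = atan2(-0.287, -0.021) = 266° (azimuth of n's horizontal projection).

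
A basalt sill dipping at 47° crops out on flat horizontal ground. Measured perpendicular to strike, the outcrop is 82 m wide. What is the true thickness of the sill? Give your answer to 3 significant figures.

True thickness t = w · sin(dip) = 82 × sin 47°
t = 82 × 0.7314 = 59.971 m

60.0 m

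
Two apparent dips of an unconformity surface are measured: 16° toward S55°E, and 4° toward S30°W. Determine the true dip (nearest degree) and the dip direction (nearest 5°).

Represent each trace as a vector plunging at its apparent dip toward its trend (east-north-up frame): v₁ = (0.787, -0.551, -0.276), v₂ = (-0.499, -0.864, -0.070).
Cross product v₁ × v₂ gives the pole to the plane: n ∝ (0.200, -0.192, 0.955).
Dip δ = arctan(|n_h|/n_z) = arctan(0.277/0.955) = 16.2°.
The horizontal component of n points toward azimuth atan2(n_x, n_y) = 134°, the dip direction.

true dip 16°, dip direction 135°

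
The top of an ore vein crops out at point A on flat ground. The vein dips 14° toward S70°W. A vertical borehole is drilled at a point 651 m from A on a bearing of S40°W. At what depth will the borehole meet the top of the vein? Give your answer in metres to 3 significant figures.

The hole lies 30° from the dip direction, so the down-dip offset is 651 × cos 30° = 563.78 m.
Depth = down-dip offset × tan(dip) = 563.78 × tan 14° = 563.78 × 0.2493
Depth = 140.57 m

141 m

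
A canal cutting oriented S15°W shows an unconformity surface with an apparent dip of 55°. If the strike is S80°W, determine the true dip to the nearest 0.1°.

β = acute angle between strike S80°W and section S15°W = 65°.
tan(true dip) = tan 55° / sin 65° = 1.5758
δ = arctan(1.5758) = 57.60°

57.6°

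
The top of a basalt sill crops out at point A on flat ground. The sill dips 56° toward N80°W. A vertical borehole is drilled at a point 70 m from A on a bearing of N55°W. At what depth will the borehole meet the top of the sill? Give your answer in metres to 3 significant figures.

94.1 m

The hole lies 25° from the dip direction, so the down-dip offset is 70 × cos 25° = 63.44 m.
Depth = down-dip offset × tan(dip) = 63.44 × tan 56° = 63.44 × 1.4826
Depth = 94.06 m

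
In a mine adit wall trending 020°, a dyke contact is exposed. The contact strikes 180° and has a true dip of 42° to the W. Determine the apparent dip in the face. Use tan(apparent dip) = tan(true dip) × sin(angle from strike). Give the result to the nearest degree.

17°

The section lies 20° from the strike.
tan α = tan 42° × sin 20° = 0.9004 × 0.3420 = 0.3080
apparent dip = arctan 0.3080 = 17.12°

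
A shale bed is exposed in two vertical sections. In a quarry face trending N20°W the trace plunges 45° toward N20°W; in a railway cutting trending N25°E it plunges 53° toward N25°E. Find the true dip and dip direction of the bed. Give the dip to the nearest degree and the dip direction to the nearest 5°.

Represent each trace as a vector plunging at its apparent dip toward its trend (east-north-up frame): v₁ = (-0.242, 0.664, -0.707), v₂ = (0.254, 0.545, -0.799).
n = v₁ × v₂ = (0.145, 0.373, 0.301) (taken with n_z > 0).
tan δ = √(n_x²+n_y²)/n_z = 0.400/0.301, so δ = 53.1°.
Dip direction = azimuth of (n_x, n_y) = atan2(0.145, 0.373) = 21°.

true dip 53°, dip direction 020°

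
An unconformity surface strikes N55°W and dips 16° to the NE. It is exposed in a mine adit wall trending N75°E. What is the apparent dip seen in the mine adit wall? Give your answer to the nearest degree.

12°

Angle between strike (N55°W) and section (N75°E): β = 50°.
tan(apparent dip) = tan 16° · sin 50° = 0.2197
apparent dip = arctan 0.2197 = 12.39°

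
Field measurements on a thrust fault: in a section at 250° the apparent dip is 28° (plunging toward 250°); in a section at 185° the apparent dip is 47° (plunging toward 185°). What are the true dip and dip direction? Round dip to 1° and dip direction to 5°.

true dip 47°, dip direction 190°

Each apparent-dip line lies in the plane. As unit vectors (x east, y north, z up), v₁ plunges 28°→250° and v₂ plunges 47°→185°.
n = v₁ × v₂ = (-0.098, -0.579, 0.546) (taken with n_z > 0).
True dip = arccos(n_z / |n|) = arccos(0.6808) = 47.1°.
Dip direction = atan2(-0.098, -0.579) = 190° (azimuth of n's horizontal projection).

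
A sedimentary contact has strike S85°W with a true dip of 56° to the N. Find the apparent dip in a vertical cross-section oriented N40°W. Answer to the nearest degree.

Angle between strike (S85°W) and section (N40°W): β = 55°.
tan α = tan 56° × sin 55° = 1.4826 × 0.8192 = 1.2144
α = arctan(1.2144) = 50.53°

51°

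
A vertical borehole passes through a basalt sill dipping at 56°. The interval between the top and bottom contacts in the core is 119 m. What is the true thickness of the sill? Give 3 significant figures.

66.5 m

True thickness t = h · cos(dip) = 119 × cos 56°
t = 119 × 0.5592 = 66.544 m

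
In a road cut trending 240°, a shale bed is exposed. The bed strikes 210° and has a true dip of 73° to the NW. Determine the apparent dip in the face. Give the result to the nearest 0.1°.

The strike is 210° and the section trends 240°; the acute angle between them is β = 30°.
tan α = tan 73° × sin 30° = 3.2709 × 0.5000 = 1.6354
apparent dip = arctan 1.6354 = 58.56°

58.6°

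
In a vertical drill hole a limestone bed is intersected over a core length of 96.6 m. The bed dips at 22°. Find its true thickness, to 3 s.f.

89.6 m

True thickness t = h · cos(dip) = 96.6 × cos 22°
t = 96.6 × 0.9272 = 89.566 m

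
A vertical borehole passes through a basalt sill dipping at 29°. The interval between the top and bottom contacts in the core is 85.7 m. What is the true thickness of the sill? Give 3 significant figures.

75.0 m

True thickness t = h · cos(dip) = 85.7 × cos 29°
t = 85.7 × 0.8746 = 74.955 m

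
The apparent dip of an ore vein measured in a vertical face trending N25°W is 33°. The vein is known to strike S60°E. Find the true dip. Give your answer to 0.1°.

The section is 35° from the strike.
tan(true dip) = tan 33° / sin 35° = 1.1322
δ = arctan(1.1322) = 48.55°

48.5°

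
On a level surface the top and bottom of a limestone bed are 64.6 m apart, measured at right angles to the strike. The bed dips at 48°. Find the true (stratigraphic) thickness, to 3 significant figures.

True thickness t = w · sin(dip) = 64.6 × sin 48°
t = 64.6 × 0.7431 = 48.007 m

48.0 m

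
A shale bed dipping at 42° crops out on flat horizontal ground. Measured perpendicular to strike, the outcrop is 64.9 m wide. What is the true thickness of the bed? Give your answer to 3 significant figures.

43.4 m

True thickness t = w · sin(dip) = 64.9 × sin 42°
t = 64.9 × 0.6691 = 43.427 m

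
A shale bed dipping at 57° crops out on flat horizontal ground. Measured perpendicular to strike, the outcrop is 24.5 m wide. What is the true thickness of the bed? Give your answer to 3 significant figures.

20.5 m

True thickness t = w · sin(dip) = 24.5 × sin 57°
t = 24.5 × 0.8387 = 20.547 m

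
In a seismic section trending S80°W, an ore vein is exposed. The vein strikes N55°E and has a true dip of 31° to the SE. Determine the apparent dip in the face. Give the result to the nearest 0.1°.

14.2°

Angle between strike (N55°E) and section (S80°W): β = 25°.
tan(apparent dip) = tan 31° · sin 25° = 0.2539
α = arctan(0.2539) = 14.25°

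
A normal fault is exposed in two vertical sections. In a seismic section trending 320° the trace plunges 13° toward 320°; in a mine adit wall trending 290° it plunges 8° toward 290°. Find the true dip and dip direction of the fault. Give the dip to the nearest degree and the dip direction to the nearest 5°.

Represent each trace as a vector plunging at its apparent dip toward its trend (east-north-up frame): v₁ = (-0.626, 0.746, -0.225), v₂ = (-0.931, 0.339, -0.139).
Cross product v₁ × v₂ gives the pole to the plane: n ∝ (-0.028, 0.122, 0.482).
True dip = arccos(n_z / |n|) = arccos(0.9679) = 14.6°.
Dip direction = azimuth of (n_x, n_y) = atan2(-0.028, 0.122) = 347°.

true dip 15°, dip direction 345°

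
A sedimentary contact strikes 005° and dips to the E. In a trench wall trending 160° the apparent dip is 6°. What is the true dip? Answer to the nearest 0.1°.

β = acute angle between strike 005° and section 160° = 25°.
tan(true dip) = tan 6° / sin 25° = 0.2487
true dip = arctan 0.2487 = 13.97°

14.0°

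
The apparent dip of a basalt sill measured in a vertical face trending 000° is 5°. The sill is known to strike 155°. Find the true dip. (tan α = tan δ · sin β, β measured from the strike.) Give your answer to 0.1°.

11.7°

β = acute angle between strike 155° and section 000° = 25°.
tan(true dip) = tan 5° / sin 25° = 0.2070
true dip = arctan 0.2070 = 11.70°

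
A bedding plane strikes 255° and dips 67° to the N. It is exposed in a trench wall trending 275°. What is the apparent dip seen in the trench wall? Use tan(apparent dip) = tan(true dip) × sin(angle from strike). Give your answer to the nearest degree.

39°

The strike is 255° and the section trends 275°; the acute angle between them is β = 20°.
tan(apparent dip) = tan 67° · sin 20° = 0.8057
apparent dip = arctan 0.8057 = 38.86°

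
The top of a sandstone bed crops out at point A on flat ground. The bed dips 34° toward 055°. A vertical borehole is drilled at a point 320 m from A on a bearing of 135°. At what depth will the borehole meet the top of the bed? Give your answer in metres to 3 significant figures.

The hole lies 80° from the dip direction, so the down-dip offset is 320 × cos 80° = 55.57 m.
Depth = down-dip offset × tan(dip) = 55.57 × tan 34° = 55.57 × 0.6745
Depth = 37.48 m

37.5 m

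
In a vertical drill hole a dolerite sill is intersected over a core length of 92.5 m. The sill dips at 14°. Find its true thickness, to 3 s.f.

89.8 m

True thickness t = h · cos(dip) = 92.5 × cos 14°
t = 92.5 × 0.9703 = 89.752 m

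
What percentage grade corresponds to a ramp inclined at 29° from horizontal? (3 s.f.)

55.4%

grade % = 100 × tan 29° = 100 × 0.5543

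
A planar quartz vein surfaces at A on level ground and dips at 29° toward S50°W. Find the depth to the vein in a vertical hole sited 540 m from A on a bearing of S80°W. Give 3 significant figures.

The hole lies 30° from the dip direction, so the down-dip offset is 540 × cos 30° = 467.65 m.
Depth = down-dip offset × tan(dip) = 467.65 × tan 29° = 467.65 × 0.5543
Depth = 259.22 m

259 m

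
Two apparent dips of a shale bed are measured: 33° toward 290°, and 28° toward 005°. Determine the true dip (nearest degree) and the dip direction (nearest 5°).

Each apparent-dip line lies in the plane. As unit vectors (x east, y north, z up), v₁ plunges 33°→290° and v₂ plunges 28°→005°.
n = v₁ × v₂ = (-0.344, 0.412, 0.715) (taken with n_z > 0).
tan δ = √(n_x²+n_y²)/n_z = 0.537/0.715, so δ = 36.9°.
Dip direction = azimuth of (n_x, n_y) = atan2(-0.344, 0.412) = 320°.

true dip 37°, dip direction 320°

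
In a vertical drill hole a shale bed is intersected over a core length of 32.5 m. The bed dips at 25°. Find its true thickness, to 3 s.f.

29.5 m

True thickness t = h · cos(dip) = 32.5 × cos 25°
t = 32.5 × 0.9063 = 29.455 m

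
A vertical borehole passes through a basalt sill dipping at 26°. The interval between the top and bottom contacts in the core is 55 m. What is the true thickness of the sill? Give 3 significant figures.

49.4 m

True thickness t = h · cos(dip) = 55 × cos 26°
t = 55 × 0.8988 = 49.434 m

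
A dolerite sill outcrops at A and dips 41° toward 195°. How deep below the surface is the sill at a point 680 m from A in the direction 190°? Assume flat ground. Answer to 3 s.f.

The hole lies 5° from the dip direction, so the down-dip offset is 680 × cos 5° = 677.41 m.
Depth = down-dip offset × tan(dip) = 677.41 × tan 41° = 677.41 × 0.8693
Depth = 588.87 m

589 m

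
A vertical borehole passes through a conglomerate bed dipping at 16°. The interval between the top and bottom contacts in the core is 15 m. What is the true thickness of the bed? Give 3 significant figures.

14.4 m

True thickness t = h · cos(dip) = 15 × cos 16°
t = 15 × 0.9613 = 14.419 m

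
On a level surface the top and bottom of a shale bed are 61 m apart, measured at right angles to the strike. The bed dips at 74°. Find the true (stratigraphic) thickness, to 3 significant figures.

True thickness t = w · sin(dip) = 61 × sin 74°
t = 61 × 0.9613 = 58.637 m

58.6 m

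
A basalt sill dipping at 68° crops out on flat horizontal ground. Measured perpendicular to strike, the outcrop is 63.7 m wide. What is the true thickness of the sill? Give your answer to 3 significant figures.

59.1 m

True thickness t = w · sin(dip) = 63.7 × sin 68°
t = 63.7 × 0.9272 = 59.062 m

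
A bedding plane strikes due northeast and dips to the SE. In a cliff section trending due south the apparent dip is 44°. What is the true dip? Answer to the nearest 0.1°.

53.8°

β = acute angle between strike due northeast and section due south = 45°.
tan δ = tan α / sin β = tan 44° / sin 45° = 0.9657 / 0.7071 = 1.3657
true dip = arctan 1.3657 = 53.79°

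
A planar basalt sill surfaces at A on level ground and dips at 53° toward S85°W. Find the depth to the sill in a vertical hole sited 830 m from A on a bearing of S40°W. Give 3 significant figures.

The hole lies 45° from the dip direction, so the down-dip offset is 830 × cos 45° = 586.90 m.
Depth = down-dip offset × tan(dip) = 586.90 × tan 53° = 586.90 × 1.3270
Depth = 778.84 m

779 m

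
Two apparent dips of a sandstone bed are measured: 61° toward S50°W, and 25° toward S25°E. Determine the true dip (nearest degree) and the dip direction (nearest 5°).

The two traces are lines in the plane: v₁ = (sin 230°·cos 61°, cos 230°·cos 61°, −sin 61°), v₂ = (sin 155°·cos 25°, cos 155°·cos 25°, −sin 25°).
The plane normal is n = v₁ × v₂ ∝ (-0.587, -0.492, 0.424).
Dip δ = arctan(|n_h|/n_z) = arctan(0.766/0.424) = 61.0°.
The horizontal component of n points toward azimuth atan2(n_x, n_y) = 230°, the dip direction.

true dip 61°, dip direction 230°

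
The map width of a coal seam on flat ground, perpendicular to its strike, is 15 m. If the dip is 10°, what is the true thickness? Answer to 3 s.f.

True thickness t = w · sin(dip) = 15 × sin 10°
t = 15 × 0.1736 = 2.605 m

2.60 m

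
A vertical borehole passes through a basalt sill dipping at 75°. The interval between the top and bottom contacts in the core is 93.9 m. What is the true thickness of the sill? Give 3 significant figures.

True thickness t = h · cos(dip) = 93.9 × cos 75°
t = 93.9 × 0.2588 = 24.303 m

24.3 m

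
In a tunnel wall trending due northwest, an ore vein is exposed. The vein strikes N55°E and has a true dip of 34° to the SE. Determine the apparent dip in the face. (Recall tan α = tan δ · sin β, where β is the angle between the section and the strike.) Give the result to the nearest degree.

The strike is N55°E and the section trends due northwest; the acute angle between them is β = 80°.
tan α = tan 34° × sin 80° = 0.6745 × 0.9848 = 0.6643
apparent dip = arctan 0.6643 = 33.59°

34°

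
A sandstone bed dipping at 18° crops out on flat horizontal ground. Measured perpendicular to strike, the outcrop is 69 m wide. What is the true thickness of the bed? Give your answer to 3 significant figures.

21.3 m

True thickness t = w · sin(dip) = 69 × sin 18°
t = 69 × 0.3090 = 21.322 m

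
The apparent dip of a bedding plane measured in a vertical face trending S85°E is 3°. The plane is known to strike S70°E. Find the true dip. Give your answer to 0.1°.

11.4°

The section is 15° from the strike.
tan δ = tan α / sin β = tan 3° / sin 15° = 0.0524 / 0.2588 = 0.2025
δ = arctan(0.2025) = 11.45°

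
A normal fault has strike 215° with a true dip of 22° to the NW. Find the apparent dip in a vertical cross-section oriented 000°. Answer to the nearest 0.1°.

Angle between strike (215°) and section (000°): β = 35°.
tan α = tan 22° × sin 35° = 0.4040 × 0.5736 = 0.2317
α = arctan(0.2317) = 13.05°

13.0°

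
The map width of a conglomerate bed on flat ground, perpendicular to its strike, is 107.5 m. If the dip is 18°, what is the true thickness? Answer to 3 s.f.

True thickness t = w · sin(dip) = 107.5 × sin 18°
t = 107.5 × 0.3090 = 33.219 m

33.2 m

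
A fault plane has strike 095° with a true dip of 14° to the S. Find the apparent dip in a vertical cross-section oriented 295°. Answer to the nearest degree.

5°

The strike is 095° and the section trends 295°; the acute angle between them is β = 20°.
tan α = tan 14° × sin 20° = 0.2493 × 0.3420 = 0.0853
α = arctan(0.0853) = 4.87°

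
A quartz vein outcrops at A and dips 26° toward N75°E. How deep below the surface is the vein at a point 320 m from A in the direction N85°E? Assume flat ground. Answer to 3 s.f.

154 m

The hole lies 10° from the dip direction, so the down-dip offset is 320 × cos 10° = 315.14 m.
Depth = down-dip offset × tan(dip) = 315.14 × tan 26° = 315.14 × 0.4877
Depth = 153.70 m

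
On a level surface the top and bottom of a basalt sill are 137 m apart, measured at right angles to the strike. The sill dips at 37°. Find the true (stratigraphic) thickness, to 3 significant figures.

True thickness t = w · sin(dip) = 137 × sin 37°
t = 137 × 0.6018 = 82.449 m

82.4 m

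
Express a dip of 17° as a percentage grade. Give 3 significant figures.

grade % = 100 × tan 17° = 100 × 0.3057

30.6%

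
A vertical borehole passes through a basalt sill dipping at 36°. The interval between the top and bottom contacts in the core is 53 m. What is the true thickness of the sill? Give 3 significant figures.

42.9 m

True thickness t = h · cos(dip) = 53 × cos 36°
t = 53 × 0.8090 = 42.878 m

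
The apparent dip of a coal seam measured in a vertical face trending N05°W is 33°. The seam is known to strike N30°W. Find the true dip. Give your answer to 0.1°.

56.9°

β = acute angle between strike N30°W and section N05°W = 25°.
tan δ = tan α / sin β = tan 33° / sin 25° = 0.6494 / 0.4226 = 1.5366
δ = arctan(1.5366) = 56.94°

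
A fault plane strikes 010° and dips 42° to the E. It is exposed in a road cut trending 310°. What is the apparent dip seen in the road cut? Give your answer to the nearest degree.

Angle between strike (010°) and section (310°): β = 60°.
tan(apparent dip) = tan 42° · sin 60° = 0.7798
apparent dip = arctan 0.7798 = 37.95°

38°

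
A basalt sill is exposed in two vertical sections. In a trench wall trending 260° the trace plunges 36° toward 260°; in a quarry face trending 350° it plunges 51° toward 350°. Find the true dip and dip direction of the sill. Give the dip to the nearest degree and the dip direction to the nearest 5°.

Each apparent-dip line lies in the plane. As unit vectors (x east, y north, z up), v₁ plunges 36°→260° and v₂ plunges 51°→350°.
n = v₁ × v₂ = (-0.473, 0.555, 0.509) (taken with n_z > 0).
Dip δ = arctan(|n_h|/n_z) = arctan(0.729/0.509) = 55.1°.
The horizontal component of n points toward azimuth atan2(n_x, n_y) = 320°, the dip direction.

true dip 55°, dip direction 320°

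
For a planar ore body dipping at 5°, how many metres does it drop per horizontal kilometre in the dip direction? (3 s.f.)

87.5 m

drop per km = 1000 × tan 5° = 1000 × 0.0875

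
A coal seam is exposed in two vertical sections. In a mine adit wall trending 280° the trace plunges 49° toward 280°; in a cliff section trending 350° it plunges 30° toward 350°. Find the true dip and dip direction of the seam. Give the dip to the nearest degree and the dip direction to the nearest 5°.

true dip 49°, dip direction 290°

Represent each trace as a vector plunging at its apparent dip toward its trend (east-north-up frame): v₁ = (-0.646, 0.114, -0.755), v₂ = (-0.150, 0.853, -0.500).
n = v₁ × v₂ = (-0.587, 0.210, 0.534) (taken with n_z > 0).
True dip = arccos(n_z / |n|) = arccos(0.6507) = 49.4°.
The horizontal component of n points toward azimuth atan2(n_x, n_y) = 290°, the dip direction.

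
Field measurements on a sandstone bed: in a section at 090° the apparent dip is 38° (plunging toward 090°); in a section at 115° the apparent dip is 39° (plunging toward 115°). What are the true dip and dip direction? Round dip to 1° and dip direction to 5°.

true dip 39°, dip direction 105°

The two traces are lines in the plane: v₁ = (sin 90°·cos 38°, cos 90°·cos 38°, −sin 38°), v₂ = (sin 115°·cos 39°, cos 115°·cos 39°, −sin 39°).
Cross product v₁ × v₂ gives the pole to the plane: n ∝ (0.202, -0.062, 0.259).
Dip δ = arctan(|n_h|/n_z) = arctan(0.212/0.259) = 39.3°.
The horizontal component of n points toward azimuth atan2(n_x, n_y) = 107°, the dip direction.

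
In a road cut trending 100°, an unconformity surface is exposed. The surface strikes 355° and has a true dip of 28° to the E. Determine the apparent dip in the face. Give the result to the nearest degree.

27°

The strike is 355° and the section trends 100°; the acute angle between them is β = 75°.
tan α = tan 28° × sin 75° = 0.5317 × 0.9659 = 0.5136
apparent dip = arctan 0.5136 = 27.18°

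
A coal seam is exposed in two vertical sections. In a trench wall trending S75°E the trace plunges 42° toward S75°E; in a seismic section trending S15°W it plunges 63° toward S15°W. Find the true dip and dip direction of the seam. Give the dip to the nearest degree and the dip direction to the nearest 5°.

Represent each trace as a vector plunging at its apparent dip toward its trend (east-north-up frame): v₁ = (0.718, -0.192, -0.669), v₂ = (-0.118, -0.439, -0.891).
n = v₁ × v₂ = (0.122, -0.718, 0.337) (taken with n_z > 0).
True dip = arccos(n_z / |n|) = arccos(0.4202) = 65.2°.
The horizontal component of n points toward azimuth atan2(n_x, n_y) = 170°, the dip direction.

true dip 65°, dip direction 170°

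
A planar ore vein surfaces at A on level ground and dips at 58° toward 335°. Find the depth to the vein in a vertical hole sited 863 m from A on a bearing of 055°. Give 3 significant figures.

240 m

The hole lies 80° from the dip direction, so the down-dip offset is 863 × cos 80° = 149.86 m.
Depth = down-dip offset × tan(dip) = 149.86 × tan 58° = 149.86 × 1.6003
Depth = 239.82 m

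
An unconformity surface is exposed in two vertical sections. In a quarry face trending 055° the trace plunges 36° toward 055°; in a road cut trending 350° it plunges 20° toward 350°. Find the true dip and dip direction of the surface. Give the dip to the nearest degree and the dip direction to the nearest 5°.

Each apparent-dip line lies in the plane. As unit vectors (x east, y north, z up), v₁ plunges 36°→055° and v₂ plunges 20°→350°.
n = v₁ × v₂ = (0.385, 0.323, 0.689) (taken with n_z > 0).
tan δ = √(n_x²+n_y²)/n_z = 0.502/0.689, so δ = 36.1°.
The horizontal component of n points toward azimuth atan2(n_x, n_y) = 50°, the dip direction.

true dip 36°, dip direction 050°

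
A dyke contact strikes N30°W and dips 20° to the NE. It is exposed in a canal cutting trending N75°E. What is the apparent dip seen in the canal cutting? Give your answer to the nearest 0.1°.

19.4°

Angle between strike (N30°W) and section (N75°E): β = 75°.
tan(apparent dip) = tan 20° · sin 75° = 0.3516
α = arctan(0.3516) = 19.37°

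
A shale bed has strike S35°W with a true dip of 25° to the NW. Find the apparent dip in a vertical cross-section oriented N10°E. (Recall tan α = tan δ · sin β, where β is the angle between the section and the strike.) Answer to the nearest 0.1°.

Angle between strike (S35°W) and section (N10°E): β = 25°.
tan(apparent dip) = tan 25° · sin 25° = 0.1971
apparent dip = arctan 0.1971 = 11.15°

11.1°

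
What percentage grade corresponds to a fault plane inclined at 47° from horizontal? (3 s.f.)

107%

grade % = 100 × tan 47° = 100 × 1.0724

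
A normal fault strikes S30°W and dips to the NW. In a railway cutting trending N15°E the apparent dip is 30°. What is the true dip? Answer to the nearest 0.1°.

65.9°

The section is 15° from the strike.
tan δ = tan α / sin β = tan 30° / sin 15° = 0.5774 / 0.2588 = 2.2307
δ = arctan(2.2307) = 65.85°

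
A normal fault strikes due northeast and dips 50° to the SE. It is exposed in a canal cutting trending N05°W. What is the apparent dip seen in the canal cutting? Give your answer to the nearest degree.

The section lies 50° from the strike.
tan(apparent dip) = tan 50° · sin 50° = 0.9129
apparent dip = arctan 0.9129 = 42.39°

42°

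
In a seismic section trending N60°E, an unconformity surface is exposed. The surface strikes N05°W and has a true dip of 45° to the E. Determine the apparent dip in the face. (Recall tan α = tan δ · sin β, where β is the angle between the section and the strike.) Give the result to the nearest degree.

The section lies 65° from the strike.
tan(apparent dip) = tan 45° · sin 65° = 0.9063
α = arctan(0.9063) = 42.19°

42°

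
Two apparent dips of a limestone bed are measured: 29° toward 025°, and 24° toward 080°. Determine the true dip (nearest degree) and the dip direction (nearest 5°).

true dip 30°, dip direction 040°

The two traces are lines in the plane: v₁ = (sin 25°·cos 29°, cos 25°·cos 29°, −sin 29°), v₂ = (sin 80°·cos 24°, cos 80°·cos 24°, −sin 24°).
The plane normal is n = v₁ × v₂ ∝ (0.246, 0.286, 0.655).
tan δ = √(n_x²+n_y²)/n_z = 0.377/0.655, so δ = 29.9°.
Dip direction = atan2(0.246, 0.286) = 41° (azimuth of n's horizontal projection).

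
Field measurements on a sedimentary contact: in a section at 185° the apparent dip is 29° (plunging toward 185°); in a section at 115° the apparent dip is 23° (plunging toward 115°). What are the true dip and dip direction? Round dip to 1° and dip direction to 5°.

true dip 31°, dip direction 160°

Represent each trace as a vector plunging at its apparent dip toward its trend (east-north-up frame): v₁ = (-0.076, -0.871, -0.485), v₂ = (0.834, -0.389, -0.391).
n = v₁ × v₂ = (0.152, -0.434, 0.757) (taken with n_z > 0).
tan δ = √(n_x²+n_y²)/n_z = 0.460/0.757, so δ = 31.3°.
Dip direction = azimuth of (n_x, n_y) = atan2(0.152, -0.434) = 161°.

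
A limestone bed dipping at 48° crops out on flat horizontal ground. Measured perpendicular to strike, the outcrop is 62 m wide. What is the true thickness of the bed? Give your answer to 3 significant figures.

46.1 m

True thickness t = w · sin(dip) = 62 × sin 48°
t = 62 × 0.7431 = 46.075 m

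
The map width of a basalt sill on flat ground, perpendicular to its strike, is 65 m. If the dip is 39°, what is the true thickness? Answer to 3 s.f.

True thickness t = w · sin(dip) = 65 × sin 39°
t = 65 × 0.6293 = 40.906 m

40.9 m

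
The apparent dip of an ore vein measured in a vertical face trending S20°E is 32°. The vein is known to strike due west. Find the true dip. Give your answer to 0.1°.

33.6°

β = acute angle between strike due west and section S20°E = 70°.
tan δ = tan α / sin β = tan 32° / sin 70° = 0.6249 / 0.9397 = 0.6650
δ = arctan(0.6650) = 33.62°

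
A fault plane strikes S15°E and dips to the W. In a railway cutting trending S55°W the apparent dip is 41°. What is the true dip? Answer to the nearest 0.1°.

42.8°

The section is 70° from the strike.
tan δ = tan α / sin β = tan 41° / sin 70° = 0.8693 / 0.9397 = 0.9251
δ = arctan(0.9251) = 42.77°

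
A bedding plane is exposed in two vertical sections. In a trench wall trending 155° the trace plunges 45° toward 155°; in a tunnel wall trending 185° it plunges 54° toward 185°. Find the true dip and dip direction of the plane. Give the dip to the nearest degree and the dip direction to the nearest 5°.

The two traces are lines in the plane: v₁ = (sin 155°·cos 45°, cos 155°·cos 45°, −sin 45°), v₂ = (sin 185°·cos 54°, cos 185°·cos 54°, −sin 54°).
n = v₁ × v₂ = (-0.104, -0.278, 0.208) (taken with n_z > 0).
Dip δ = arctan(|n_h|/n_z) = arctan(0.297/0.208) = 55.0°.
The horizontal component of n points toward azimuth atan2(n_x, n_y) = 201°, the dip direction.

true dip 55°, dip direction 200°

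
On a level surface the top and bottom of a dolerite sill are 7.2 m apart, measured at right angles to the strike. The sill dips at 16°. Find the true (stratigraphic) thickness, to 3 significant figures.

1.98 m

True thickness t = w · sin(dip) = 7.2 × sin 16°
t = 7.2 × 0.2756 = 1.985 m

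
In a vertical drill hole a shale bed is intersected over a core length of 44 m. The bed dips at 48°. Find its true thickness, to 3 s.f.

True thickness t = h · cos(dip) = 44 × cos 48°
t = 44 × 0.6691 = 29.442 m

29.4 m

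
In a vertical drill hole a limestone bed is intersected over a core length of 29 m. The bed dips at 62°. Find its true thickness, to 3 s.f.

13.6 m

True thickness t = h · cos(dip) = 29 × cos 62°
t = 29 × 0.4695 = 13.615 m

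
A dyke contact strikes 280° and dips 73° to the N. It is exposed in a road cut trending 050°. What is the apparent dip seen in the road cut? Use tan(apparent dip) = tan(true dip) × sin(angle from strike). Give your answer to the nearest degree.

Angle between strike (280°) and section (050°): β = 50°.
tan α = tan 73° × sin 50° = 3.2709 × 0.7660 = 2.5056
apparent dip = arctan 2.5056 = 68.24°

68°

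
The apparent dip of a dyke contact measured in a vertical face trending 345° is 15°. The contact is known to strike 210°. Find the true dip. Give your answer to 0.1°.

20.8°

β = acute angle between strike 210° and section 345° = 45°.
tan(true dip) = tan 15° / sin 45° = 0.3789
δ = arctan(0.3789) = 20.75°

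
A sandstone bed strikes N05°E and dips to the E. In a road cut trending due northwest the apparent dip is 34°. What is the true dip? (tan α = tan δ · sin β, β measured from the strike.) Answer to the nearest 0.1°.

41.4°

The section is 50° from the strike.
tan(true dip) = tan 34° / sin 50° = 0.8805
true dip = arctan 0.8805 = 41.36°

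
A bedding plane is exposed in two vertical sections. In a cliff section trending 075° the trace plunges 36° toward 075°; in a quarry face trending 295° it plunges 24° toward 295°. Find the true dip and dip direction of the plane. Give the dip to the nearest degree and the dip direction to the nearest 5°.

true dip 60°, dip direction 010°

The two traces are lines in the plane: v₁ = (sin 75°·cos 36°, cos 75°·cos 36°, −sin 36°), v₂ = (sin 295°·cos 24°, cos 295°·cos 24°, −sin 24°).
The plane normal is n = v₁ × v₂ ∝ (0.142, 0.805, 0.475).
tan δ = √(n_x²+n_y²)/n_z = 0.817/0.475, so δ = 59.8°.
Dip direction = azimuth of (n_x, n_y) = atan2(0.142, 0.805) = 10°.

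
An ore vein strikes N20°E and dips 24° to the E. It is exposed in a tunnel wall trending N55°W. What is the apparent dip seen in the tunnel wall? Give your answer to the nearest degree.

Angle between strike (N20°E) and section (N55°W): β = 75°.
tan α = tan 24° × sin 75° = 0.4452 × 0.9659 = 0.4301
apparent dip = arctan 0.4301 = 23.27°

23°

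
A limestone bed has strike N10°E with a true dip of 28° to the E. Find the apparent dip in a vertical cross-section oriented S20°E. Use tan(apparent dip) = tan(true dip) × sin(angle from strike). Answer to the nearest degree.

Angle between strike (N10°E) and section (S20°E): β = 30°.
tan(apparent dip) = tan 28° · sin 30° = 0.2659
apparent dip = arctan 0.2659 = 14.89°

15°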